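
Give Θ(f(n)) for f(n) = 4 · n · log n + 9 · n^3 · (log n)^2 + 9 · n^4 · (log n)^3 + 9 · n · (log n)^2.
f(n) ∈ Θ(n^4 · (log n)^3)

Compare the terms by growth order. For large n, n^a · (log n)^b dominates n^a' · (log n)^b' iff a > a', or (a = a' and b > b'). Ranking the 4 terms shows the dominant one is 9 · n^4 · (log n)^3. Hence f(n) ∈ Θ(n^4 · (log n)^3).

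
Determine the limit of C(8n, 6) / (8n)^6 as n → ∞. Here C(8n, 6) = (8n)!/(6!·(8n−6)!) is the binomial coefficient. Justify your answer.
lim = 1/6! = 1/720

With N = 8n → ∞: C(N, 6) / N^6 = [N(N−1)…(N−5)] / (6! · N^6) = (1/6!) · 1 · (1 − 1/(8n)) · … · (1 − 5/(8n)). Each factor → 1 as N → ∞, so the limit is 1/6! = 1/720.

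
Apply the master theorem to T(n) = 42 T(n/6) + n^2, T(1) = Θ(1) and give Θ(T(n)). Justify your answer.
T(n) = Θ(n^(log_6 42))

Master theorem: compare f(n) = n^2 to n^(log_6 42) where log_6 42 ≈ 2.086. Since 2 < log_6 42, we have f(n) = O(n^(log_6 42 − ε)) for some ε > 0 — Case 1. Hence T(n) = Θ(n^(log_6 42)).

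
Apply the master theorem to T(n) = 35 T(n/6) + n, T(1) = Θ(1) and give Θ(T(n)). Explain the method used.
T(n) = Θ(n^(log_6 35))

Master theorem: compare f(n) = n to n^(log_6 35) where log_6 35 ≈ 1.984. Since 1 < log_6 35, we have f(n) = O(n^(log_6 35 − ε)) for some ε > 0 — Case 1. Hence T(n) = Θ(n^(log_6 35)).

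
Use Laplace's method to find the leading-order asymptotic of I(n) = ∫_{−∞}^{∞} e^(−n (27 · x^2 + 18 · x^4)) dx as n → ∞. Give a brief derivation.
I(n) ~ sqrt(π/(27n))

φ(x) = 27 · x^2 + 18 · x^4 has its unique global minimum at x* = 0 (since φ'(x) = 54x + 72x^3 = 0 only at x = 0 for real x with both coefficients positive, and φ → ∞ as |x| → ∞). At x* = 0, φ(0) = 0 and φ''(0) = 54. Laplace's method then gives
  I(n) ~ sqrt(2π / (n · φ''(0))) · e^(−n φ(0)) = sqrt(2π / (54n)) = sqrt(π/(27n)).
The 18 · x^4 term contributes only at subleading order (an O(1/n) relative correction).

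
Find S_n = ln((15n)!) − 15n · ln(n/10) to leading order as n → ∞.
S_n ~ 15n · (ln 150 − 1) + O(ln n)

Stirling: ln((15n)!) = 15n ln(15n) − 15n + O(ln n).
  S_n = 15n ln(15n) − 15n − 15n ln(n/10) + O(ln n)
      = 15n ln(15n) − 15n ln n + 15n ln 10 − 15n + O(ln n)
      = 15n ln 15 + 15n ln 10 − 15n + O(ln n)
      = 15n (ln 150 − 1) + O(ln n).
Numerically ln(150) − 1 ≈ 4.0106.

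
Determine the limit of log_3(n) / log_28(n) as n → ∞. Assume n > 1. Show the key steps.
lim = ln(28) / ln(3) = log_3(28)

Change of base: log_3(n) = ln n / ln 3 and log_28(n) = ln n / ln 28. The ratio is (ln n / ln 3) · (ln 28 / ln n) = ln 28 / ln 3, a constant independent of n. So the limit is ln 28 / ln 3 = log_3(28).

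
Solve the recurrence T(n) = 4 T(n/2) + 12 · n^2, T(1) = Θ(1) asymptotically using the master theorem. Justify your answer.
T(n) = Θ(n^2 log n)

log_2 4 = 2, and f(n) = 12 · n^2 = Θ(n^(log_2 4)). This is Case 2 of the master theorem: T(n) = Θ(f(n) · log n) = Θ(n^2 log n).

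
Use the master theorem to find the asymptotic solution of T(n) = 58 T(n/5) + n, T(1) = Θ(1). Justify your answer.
T(n) = Θ(n^(log_5 58))

Master theorem: compare f(n) = n to n^(log_5 58) where log_5 58 ≈ 2.523. Since 1 < log_5 58, we have f(n) = O(n^(log_5 58 − ε)) for some ε > 0 — Case 1. Hence T(n) = Θ(n^(log_5 58)).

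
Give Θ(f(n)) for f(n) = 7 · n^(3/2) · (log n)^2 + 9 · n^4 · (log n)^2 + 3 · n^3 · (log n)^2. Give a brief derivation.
f(n) ∈ Θ(n^4 · (log n)^2)

Compare the terms by growth order. For large n, n^a · (log n)^b dominates n^a' · (log n)^b' iff a > a', or (a = a' and b > b'). Ranking the 3 terms shows the dominant one is 9 · n^4 · (log n)^2. Hence f(n) ∈ Θ(n^4 · (log n)^2).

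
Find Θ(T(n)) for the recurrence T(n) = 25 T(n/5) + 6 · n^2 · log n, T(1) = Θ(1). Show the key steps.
T(n) = Θ(n^2 · (log n)^2)

Here log_5 25 = 2 and f(n) = 6 · n^2 · log n = Θ(n^(log_5 25) · (log n)^1). This is the extended Case 2 of the master theorem (f matches the critical exponent up to log factors), giving T(n) = Θ(n^(log_5 25) · (log n)^(1+1)) = Θ(n^2 · (log n)^2).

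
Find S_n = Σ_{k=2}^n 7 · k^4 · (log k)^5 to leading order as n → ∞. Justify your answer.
S_n ~ 7 · n^5 · (log n)^5 / 5

By integral comparison, S_n = ∫_1^n 7 · x^4 · (log x)^5 dx + O(n^4 · (log n)^5). For the integral, the leading term of ∫_1^n x^4 (log x)^5 dx is n^5/5 · (log n)^5 (by repeated integration by parts; each step lowers the log-exponent and produces a relatively O(1/log n) correction). Hence S_n ~ 7 · n^5 · (log n)^5 / 5.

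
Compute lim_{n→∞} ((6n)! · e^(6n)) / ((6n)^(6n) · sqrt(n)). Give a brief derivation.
lim = sqrt(2π·6)

Stirling: (6n)! ~ sqrt(2π·6n) · (6n/e)^(6n). Hence
  (6n)! · e^(6n) / (6n)^(6n) ~ sqrt(2π·6n).
Dividing by sqrt(n): sqrt(2π·6n) / sqrt(n) = sqrt(2π·6) · n^((1−1)/2), so the limit is sqrt(2π·6).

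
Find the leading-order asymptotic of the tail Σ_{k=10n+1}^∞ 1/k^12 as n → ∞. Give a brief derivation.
Σ_{k>10n} 1/k^12 ~ 1/(11 · (10n)^11)

Compare to the integral: ∫_{10n}^∞ x^(−12) dx = [−x^(−11)/11]_{10n}^∞ = 1/((12−1)·(10n)^11). Euler-Maclaurin then gives
  Σ_{k>10n} 1/k^12 = ∫_{10n}^∞ dx/x^12 − 1/(2·(10n)^12) + O(1/(10n)^13).
(Equivalently this is ζ(12) − Σ_{k≤10n} 1/k^12.)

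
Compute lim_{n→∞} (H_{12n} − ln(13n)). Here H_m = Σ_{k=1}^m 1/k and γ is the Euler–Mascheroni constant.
lim = ln(12/13) + γ

By Euler-Maclaurin, H_m = ln m + γ + O(1/m). So
  H_{12n} − ln(13n) = ln(12n) + γ − ln(13n) + O(1/n)
                       = ln(12/13) + γ + O(1/n).
Hence the limit is ln(12/13) + γ.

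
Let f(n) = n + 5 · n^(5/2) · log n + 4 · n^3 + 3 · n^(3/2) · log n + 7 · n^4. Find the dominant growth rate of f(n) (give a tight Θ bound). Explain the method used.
f(n) ∈ Θ(n^4)

Compare the terms by growth order. For large n, n^a · (log n)^b dominates n^a' · (log n)^b' iff a > a', or (a = a' and b > b'). Ranking the 5 terms shows the dominant one is 7 · n^4. Hence f(n) ∈ Θ(n^4).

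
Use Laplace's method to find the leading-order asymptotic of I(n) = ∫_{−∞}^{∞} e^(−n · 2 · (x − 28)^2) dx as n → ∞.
I(n) = sqrt(π/(2n))

Here φ(x) = 2 · (x − 28)^2 has its unique minimum at x* = 28 with φ(x*) = 0 and φ''(x*) = 4. Laplace's method gives
  I(n) ~ e^(−n φ(x*)) · sqrt(2π / (n · φ''(x*))) = sqrt(2π / (4n)) = sqrt(π/(2n)).
This is exact: substituting u = (x − 28)·sqrt(2n) gives I(n) = (1/sqrt(2n)) ∫_{−∞}^{∞} e^(−u^2) du = sqrt(π/(2n)).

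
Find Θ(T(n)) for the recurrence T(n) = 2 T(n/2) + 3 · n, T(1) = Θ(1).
T(n) = Θ(n log n)

log_2 2 = 1, and f(n) = 3 · n = Θ(n^(log_2 2)). This is Case 2 of the master theorem: T(n) = Θ(f(n) · log n) = Θ(n log n).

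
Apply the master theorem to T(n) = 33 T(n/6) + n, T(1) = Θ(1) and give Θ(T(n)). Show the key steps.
T(n) = Θ(n^(log_6 33))

Master theorem: compare f(n) = n to n^(log_6 33) where log_6 33 ≈ 1.951. Since 1 < log_6 33, we have f(n) = O(n^(log_6 33 − ε)) for some ε > 0 — Case 1. Hence T(n) = Θ(n^(log_6 33)).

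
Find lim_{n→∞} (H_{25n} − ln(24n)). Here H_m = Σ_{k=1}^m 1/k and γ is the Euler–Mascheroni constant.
lim = ln(25/24) + γ

By Euler-Maclaurin, H_m = ln m + γ + O(1/m). So
  H_{25n} − ln(24n) = ln(25n) + γ − ln(24n) + O(1/n)
                       = ln(25/24) + γ + O(1/n).
Hence the limit is ln(25/24) + γ.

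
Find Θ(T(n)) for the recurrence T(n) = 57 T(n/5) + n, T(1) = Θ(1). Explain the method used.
T(n) = Θ(n^(log_5 57))

Master theorem: compare f(n) = n to n^(log_5 57) where log_5 57 ≈ 2.512. Since 1 < log_5 57, we have f(n) = O(n^(log_5 57 − ε)) for some ε > 0 — Case 1. Hence T(n) = Θ(n^(log_5 57)).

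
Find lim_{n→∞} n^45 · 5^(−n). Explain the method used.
lim = 0

Exponentials with base > 1 dominate every fixed polynomial: for any fixed c, n^c / 5^n → 0 as n → ∞ (e.g. by the ratio test, or by writing 5^n = e^(n ln 5) and noting e^(n ln 5) / n^c → ∞). Hence n^45 · 5^(−n) = n^45 / 5^n → 0.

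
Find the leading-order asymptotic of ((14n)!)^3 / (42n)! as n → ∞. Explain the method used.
((14n)!)^3/(42n)! ~ ((2π·14n)^(2/2) / sqrt(3)) · 3^(−3·14n)  →  0

Write N = 14n. Stirling: N! ~ sqrt(2π N)(N/e)^N and (3N)! ~ sqrt(2π·3N)·(3N/e)^(3N).
  (N!)^3/(3N)! ~ (2π N)^(3/2) (N/e)^(3N) / [sqrt(2π·3N) (3N/e)^(3N)]
     = (2π N)^(3/2) / sqrt(2π·3N) · (N/(3N))^(3N)
     = (2π N)^((3−1)/2) / sqrt(3) · 3^(−3N).
Since 3^3 > 1, the factor 3^(−3N) decays exponentially, so the ratio → 0. Substituting N = 14n gives the stated form.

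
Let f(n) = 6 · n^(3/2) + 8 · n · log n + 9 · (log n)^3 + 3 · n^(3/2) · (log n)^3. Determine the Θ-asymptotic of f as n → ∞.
f(n) ∈ Θ(n^(3/2) · (log n)^3)

Compare the terms by growth order. For large n, n^a · (log n)^b dominates n^a' · (log n)^b' iff a > a', or (a = a' and b > b'). Ranking the 4 terms shows the dominant one is 3 · n^(3/2) · (log n)^3. Hence f(n) ∈ Θ(n^(3/2) · (log n)^3).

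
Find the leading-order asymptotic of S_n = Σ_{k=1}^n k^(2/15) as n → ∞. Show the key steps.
S_n ~ (15/17) · n^(17/15)

Integral comparison: Σ_{k=1}^n k^(2/15) = ∫_0^n x^(2/15) dx + O(n^(2/15)). The integral is n^(1 + 2/15) / (1 + 2/15) = n^((2+15)/15) / ((2+15)/15) = (15/17) · n^(17/15).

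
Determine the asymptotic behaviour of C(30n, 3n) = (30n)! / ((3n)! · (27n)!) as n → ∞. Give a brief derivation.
C(30n, 3n) ~ (10000000000/387420489)^(3n) · sqrt(5/(9π·3n))

Write N = 3n. Apply Stirling to each factorial:
  (10N)! ~ sqrt(2π·10N) · (10N/e)^(10N),
  N! ~ sqrt(2π N) · (N/e)^N,
  (9N)! ~ sqrt(2π·9N) · (9N/e)^(9N).
The exponential factors combine to (10N)^(10N) / (N^N · (9N)^(9N)) = 10^(10N)/9^(9N) = (10^10/9^9)^N = (10000000000/387420489)^N.
The square-root prefactors combine to sqrt(2π·10N) / (sqrt(2π N)·sqrt(2π·9N)) = sqrt(10 / (2π·9·N)) = sqrt(5/(9π·3n)).
Substituting N = 3n: C(30n, 3n) ~ (10000000000/387420489)^(3n) · sqrt(5/(9π·3n)).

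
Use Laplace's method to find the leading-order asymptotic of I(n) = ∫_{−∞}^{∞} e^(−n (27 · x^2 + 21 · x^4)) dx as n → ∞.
I(n) ~ sqrt(π/(27n))

φ(x) = 27 · x^2 + 21 · x^4 has its unique global minimum at x* = 0 (since φ'(x) = 54x + 84x^3 = 0 only at x = 0 for real x with both coefficients positive, and φ → ∞ as |x| → ∞). At x* = 0, φ(0) = 0 and φ''(0) = 54. Laplace's method then gives
  I(n) ~ sqrt(2π / (n · φ''(0))) · e^(−n φ(0)) = sqrt(2π / (54n)) = sqrt(π/(27n)).
The 21 · x^4 term contributes only at subleading order (an O(1/n) relative correction).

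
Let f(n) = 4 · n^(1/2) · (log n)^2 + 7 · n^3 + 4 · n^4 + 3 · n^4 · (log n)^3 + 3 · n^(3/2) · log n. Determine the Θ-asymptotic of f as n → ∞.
f(n) ∈ Θ(n^4 · (log n)^3)

Compare the terms by growth order. For large n, n^a · (log n)^b dominates n^a' · (log n)^b' iff a > a', or (a = a' and b > b'). Ranking the 5 terms shows the dominant one is 3 · n^4 · (log n)^3. Hence f(n) ∈ Θ(n^4 · (log n)^3).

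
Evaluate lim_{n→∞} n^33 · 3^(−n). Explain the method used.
lim = 0

Exponentials with base > 1 dominate every fixed polynomial: for any fixed c, n^c / 3^n → 0 as n → ∞ (e.g. by the ratio test, or by writing 3^n = e^(n ln 3) and noting e^(n ln 3) / n^c → ∞). Hence n^33 · 3^(−n) = n^33 / 3^n → 0.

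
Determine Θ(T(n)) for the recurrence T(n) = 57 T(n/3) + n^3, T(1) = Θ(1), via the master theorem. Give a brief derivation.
T(n) = Θ(n^(log_3 57))

Master theorem: compare f(n) = n^3 to n^(log_3 57) where log_3 57 ≈ 3.680. Since 3 < log_3 57, we have f(n) = O(n^(log_3 57 − ε)) for some ε > 0 — Case 1. Hence T(n) = Θ(n^(log_3 57)).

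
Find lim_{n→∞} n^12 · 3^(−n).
lim = 0

Exponentials with base > 1 dominate every fixed polynomial: for any fixed c, n^c / 3^n → 0 as n → ∞ (e.g. by the ratio test, or by writing 3^n = e^(n ln 3) and noting e^(n ln 3) / n^c → ∞). Hence n^12 · 3^(−n) = n^12 / 3^n → 0.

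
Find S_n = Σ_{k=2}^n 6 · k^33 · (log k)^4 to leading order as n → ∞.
S_n ~ 3 · n^34 · (log n)^4 / 17

By integral comparison, S_n = ∫_1^n 6 · x^33 · (log x)^4 dx + O(n^33 · (log n)^4). For the integral, the leading term of ∫_1^n x^33 (log x)^4 dx is n^34/34 · (log n)^4 (by repeated integration by parts; each step lowers the log-exponent and produces a relatively O(1/log n) correction). Hence S_n ~ 3 · n^34 · (log n)^4 / 17.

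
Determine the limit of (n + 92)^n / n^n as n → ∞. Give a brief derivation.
lim = e^92

Rewrite as (1 + 92/n)^(n). By the standard limit (1 + x/n)^n → e^x, we have (1 + 92/n)^n → e^92, and raising to the 1st power gives e^92.
More precisely, ln[(1 + 92/n)^(n)] = n · ln(1 + 92/n) = n · (92/n + O(1/n^2)) = 92 + O(1/n) → 92.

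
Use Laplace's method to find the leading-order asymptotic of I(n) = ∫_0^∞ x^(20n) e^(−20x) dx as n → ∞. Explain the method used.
I(n) ~ (sqrt(2π·20n) / 20) · (20n/(20e))^(20n)

Write the integrand as exp(20n ln x − 20x) and set f(x) = 20n ln x − 20x. Then f'(x) = 20n/x − 20 = 0 at x* = 20n/20, and f''(x*) = −20n/x*^2 = −20^2/(20n). Laplace's method (interior maximum) gives
  I(n) ~ e^(f(x*)) · sqrt(2π / |f''(x*)|)
        = exp(20n ln(20n/20) − 20n) · sqrt(2π · 20n / 20^2)
        = (20n/20)^(20n) e^(−20n) · sqrt(2π·20n) / 20
        = (sqrt(2π·20n) / 20) · (20n/(20e))^(20n).
This matches Γ(20n+1)/20^(20n+1) with Stirling applied to Γ.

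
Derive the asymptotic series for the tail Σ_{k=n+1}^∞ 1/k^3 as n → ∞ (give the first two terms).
Σ_{k>n} 1/k^3 = 1/(2 · n^2) − 1/(2 · n^3) + O(1/n^4)

Compare to the integral: ∫_{n}^∞ x^(−3) dx = [−x^(−2)/2]_{n}^∞ = 1/((3−1)·n^2). The Euler-Maclaurin correction adds −f(n)/2 = −1/(2·n^3). Euler-Maclaurin then gives
  Σ_{k>n} 1/k^3 = ∫_{n}^∞ dx/x^3 − 1/(2·n^3) + O(1/n^4).
(Equivalently this is ζ(3) − Σ_{k≤n} 1/k^3.)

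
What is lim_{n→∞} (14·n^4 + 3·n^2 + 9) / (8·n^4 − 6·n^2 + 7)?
lim = 14/8 = 7/4

For large n the leading n^4 terms dominate both numerator and denominator. Dividing top and bottom by n^4, every other term tends to 0, leaving 14/8 = 7/4.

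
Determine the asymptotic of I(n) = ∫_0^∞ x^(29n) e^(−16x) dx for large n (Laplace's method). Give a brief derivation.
I(n) ~ (sqrt(2π·29n) / 16) · (29n/(16e))^(29n)

Write the integrand as exp(29n ln x − 16x) and set f(x) = 29n ln x − 16x. Then f'(x) = 29n/x − 16 = 0 at x* = 29n/16, and f''(x*) = −29n/x*^2 = −16^2/(29n). Laplace's method (interior maximum) gives
  I(n) ~ e^(f(x*)) · sqrt(2π / |f''(x*)|)
        = exp(29n ln(29n/16) − 29n) · sqrt(2π · 29n / 16^2)
        = (29n/16)^(29n) e^(−29n) · sqrt(2π·29n) / 16
        = (sqrt(2π·29n) / 16) · (29n/(16e))^(29n).
This matches Γ(29n+1)/16^(29n+1) with Stirling applied to Γ.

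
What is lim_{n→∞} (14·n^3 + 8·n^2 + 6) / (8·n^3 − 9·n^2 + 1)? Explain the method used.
lim = 14/8 = 7/4

For large n the leading n^3 terms dominate both numerator and denominator. Dividing top and bottom by n^3, every other term tends to 0, leaving 14/8 = 7/4.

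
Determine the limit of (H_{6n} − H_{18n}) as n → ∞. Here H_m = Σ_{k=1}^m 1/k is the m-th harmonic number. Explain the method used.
lim = ln(6/18) = −ln 3

Euler-Maclaurin gives H_m = ln m + γ + 1/(2m) + O(1/m^2). The γ and O(1/m) terms cancel in the difference:
  H_{6n} − H_{18n} = ln(6n) − ln(18n) + O(1/n) = ln(6/18) + O(1/n).
Hence the limit is ln(6/18) = −ln 3.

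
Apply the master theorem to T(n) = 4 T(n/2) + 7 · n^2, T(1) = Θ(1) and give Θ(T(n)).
T(n) = Θ(n^2 log n)

log_2 4 = 2, and f(n) = 7 · n^2 = Θ(n^(log_2 4)). This is Case 2 of the master theorem: T(n) = Θ(f(n) · log n) = Θ(n^2 log n).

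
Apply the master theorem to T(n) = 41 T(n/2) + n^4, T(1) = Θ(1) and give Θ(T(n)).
T(n) = Θ(n^(log_2 41))

Master theorem: compare f(n) = n^4 to n^(log_2 41) where log_2 41 ≈ 5.358. Since 4 < log_2 41, we have f(n) = O(n^(log_2 41 − ε)) for some ε > 0 — Case 1. Hence T(n) = Θ(n^(log_2 41)).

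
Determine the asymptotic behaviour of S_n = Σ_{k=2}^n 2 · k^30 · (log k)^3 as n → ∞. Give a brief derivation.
S_n ~ 2 · n^31 · (log n)^3 / 31

By integral comparison, S_n = ∫_1^n 2 · x^30 · (log x)^3 dx + O(n^30 · (log n)^3). For the integral, the leading term of ∫_1^n x^30 (log x)^3 dx is n^31/31 · (log n)^3 (by repeated integration by parts; each step lowers the log-exponent and produces a relatively O(1/log n) correction). Hence S_n ~ 2 · n^31 · (log n)^3 / 31.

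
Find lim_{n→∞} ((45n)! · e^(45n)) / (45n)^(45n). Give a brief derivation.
lim = ∞

Stirling: (45n)! ~ sqrt(2π·45n) · (45n/e)^(45n). Hence
  (45n)! · e^(45n) / (45n)^(45n) ~ sqrt(2π·45n) = sqrt(2π·45) · sqrt(n) → ∞.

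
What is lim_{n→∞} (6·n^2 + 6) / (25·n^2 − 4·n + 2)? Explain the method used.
lim = 6/25

For large n the leading n^2 terms dominate both numerator and denominator. Dividing top and bottom by n^2, every other term tends to 0, leaving 6/25.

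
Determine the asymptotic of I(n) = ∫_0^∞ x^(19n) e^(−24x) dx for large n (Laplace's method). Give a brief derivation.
I(n) ~ (sqrt(2π·19n) / 24) · (19n/(24e))^(19n)

Write the integrand as exp(19n ln x − 24x) and set f(x) = 19n ln x − 24x. Then f'(x) = 19n/x − 24 = 0 at x* = 19n/24, and f''(x*) = −19n/x*^2 = −24^2/(19n). Laplace's method (interior maximum) gives
  I(n) ~ e^(f(x*)) · sqrt(2π / |f''(x*)|)
        = exp(19n ln(19n/24) − 19n) · sqrt(2π · 19n / 24^2)
        = (19n/24)^(19n) e^(−19n) · sqrt(2π·19n) / 24
        = (sqrt(2π·19n) / 24) · (19n/(24e))^(19n).
This matches Γ(19n+1)/24^(19n+1) with Stirling applied to Γ.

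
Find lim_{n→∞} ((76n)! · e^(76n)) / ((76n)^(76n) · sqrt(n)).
lim = sqrt(2π·76)

Stirling: (76n)! ~ sqrt(2π·76n) · (76n/e)^(76n). Hence
  (76n)! · e^(76n) / (76n)^(76n) ~ sqrt(2π·76n).
Dividing by sqrt(n): sqrt(2π·76n) / sqrt(n) = sqrt(2π·76) · n^((1−1)/2), so the limit is sqrt(2π·76).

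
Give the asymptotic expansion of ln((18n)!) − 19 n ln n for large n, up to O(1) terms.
ln((18n)!) − 19 n ln n = −n ln n + 18(ln 18 − 1) n + (1/2) ln(2π·18n) + O(1/n)

Stirling: ln((18n)!) = 18n ln(18n) − 18n + (1/2) ln(2π·18n) + O(1/n).
Expand 18n ln(18n) = 18n (ln n + ln 18) = 18n ln n + 18n ln 18.
Subtract 19n ln n: leading term is (18 − 19) n ln n = −n ln n. The next term is 18n ln 18 − 18n = 18(ln 18 − 1) n. Then the (1/2) ln(2π·18n) correction.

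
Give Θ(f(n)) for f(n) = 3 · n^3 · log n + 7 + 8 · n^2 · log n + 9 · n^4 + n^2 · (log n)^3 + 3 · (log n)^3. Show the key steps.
f(n) ∈ Θ(n^4)

Compare the terms by growth order. For large n, n^a · (log n)^b dominates n^a' · (log n)^b' iff a > a', or (a = a' and b > b'). Ranking the 6 terms shows the dominant one is 9 · n^4. Hence f(n) ∈ Θ(n^4).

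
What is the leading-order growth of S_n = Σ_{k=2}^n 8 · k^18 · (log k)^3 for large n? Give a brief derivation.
S_n ~ 8 · n^19 · (log n)^3 / 19

By integral comparison, S_n = ∫_1^n 8 · x^18 · (log x)^3 dx + O(n^18 · (log n)^3). For the integral, the leading term of ∫_1^n x^18 (log x)^3 dx is n^19/19 · (log n)^3 (by repeated integration by parts; each step lowers the log-exponent and produces a relatively O(1/log n) correction). Hence S_n ~ 8 · n^19 · (log n)^3 / 19.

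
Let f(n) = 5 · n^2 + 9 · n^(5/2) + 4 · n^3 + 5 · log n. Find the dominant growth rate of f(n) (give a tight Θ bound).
f(n) ∈ Θ(n^3)

Compare the terms by growth order. For large n, n^a · (log n)^b dominates n^a' · (log n)^b' iff a > a', or (a = a' and b > b'). Ranking the 4 terms shows the dominant one is 4 · n^3. Hence f(n) ∈ Θ(n^3).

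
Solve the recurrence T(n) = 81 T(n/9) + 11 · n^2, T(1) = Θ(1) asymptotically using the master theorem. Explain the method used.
T(n) = Θ(n^2 log n)

log_9 81 = 2, and f(n) = 11 · n^2 = Θ(n^(log_9 81)). This is Case 2 of the master theorem: T(n) = Θ(f(n) · log n) = Θ(n^2 log n).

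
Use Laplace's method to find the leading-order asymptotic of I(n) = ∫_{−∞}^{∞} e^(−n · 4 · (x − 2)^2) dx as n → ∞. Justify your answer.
I(n) = sqrt(π/(4n))

Here φ(x) = 4 · (x − 2)^2 has its unique minimum at x* = 2 with φ(x*) = 0 and φ''(x*) = 8. Laplace's method gives
  I(n) ~ e^(−n φ(x*)) · sqrt(2π / (n · φ''(x*))) = sqrt(2π / (8n)) = sqrt(π/(4n)).
This is exact: substituting u = (x − 2)·sqrt(4n) gives I(n) = (1/sqrt(4n)) ∫_{−∞}^{∞} e^(−u^2) du = sqrt(π/(4n)).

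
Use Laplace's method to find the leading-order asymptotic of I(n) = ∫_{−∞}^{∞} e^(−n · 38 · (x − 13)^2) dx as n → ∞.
I(n) = sqrt(π/(38n))

Here φ(x) = 38 · (x − 13)^2 has its unique minimum at x* = 13 with φ(x*) = 0 and φ''(x*) = 76. Laplace's method gives
  I(n) ~ e^(−n φ(x*)) · sqrt(2π / (n · φ''(x*))) = sqrt(2π / (76n)) = sqrt(π/(38n)).
This is exact: substituting u = (x − 13)·sqrt(38n) gives I(n) = (1/sqrt(38n)) ∫_{−∞}^{∞} e^(−u^2) du = sqrt(π/(38n)).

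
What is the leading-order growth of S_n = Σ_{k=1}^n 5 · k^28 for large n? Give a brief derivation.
S_n ~ 5 · n^29 / 29

By integral comparison (Euler-Maclaurin), Σ_{k=1}^n 5 · k^28 = 5 · ∫_0^n x^28 dx + O(n^28) = 5 · n^29/29 + O(n^28). (Equivalently, Faulhaber's formula gives the same leading term.)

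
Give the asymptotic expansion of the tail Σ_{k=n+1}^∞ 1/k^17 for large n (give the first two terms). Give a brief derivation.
Σ_{k>n} 1/k^17 = 1/(16 · n^16) − 1/(2 · n^17) + O(1/n^18)

Compare to the integral: ∫_{n}^∞ x^(−17) dx = [−x^(−16)/16]_{n}^∞ = 1/((17−1)·n^16). The Euler-Maclaurin correction adds −f(n)/2 = −1/(2·n^17). Euler-Maclaurin then gives
  Σ_{k>n} 1/k^17 = ∫_{n}^∞ dx/x^17 − 1/(2·n^17) + O(1/n^18).
(Equivalently this is ζ(17) − Σ_{k≤n} 1/k^17.)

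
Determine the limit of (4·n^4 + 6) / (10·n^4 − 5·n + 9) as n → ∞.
lim = 4/10 = 2/5

For large n the leading n^4 terms dominate both numerator and denominator. Dividing top and bottom by n^4, every other term tends to 0, leaving 4/10 = 2/5.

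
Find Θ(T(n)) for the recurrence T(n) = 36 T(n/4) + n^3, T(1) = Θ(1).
T(n) = Θ(n^3)

log_4 36 ≈ 2.585. f(n) = n^3 dominates n^(log_4 36) since 3 > 2.585, and the regularity condition a·f(n/b) = 36·(n/4)^3 = (36/64)·n^3 ≤ c·f(n) holds with c = 36/64 ≈ 0.562 < 1. So this is Case 3: T(n) = Θ(f(n)) = Θ(n^3).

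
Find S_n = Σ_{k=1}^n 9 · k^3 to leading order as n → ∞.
S_n ~ 9 · n^4 / 4

By integral comparison (Euler-Maclaurin), Σ_{k=1}^n 9 · k^3 = 9 · ∫_0^n x^3 dx + O(n^3) = 9 · n^4/4 + O(n^3). (Equivalently, Faulhaber's formula gives the same leading term.)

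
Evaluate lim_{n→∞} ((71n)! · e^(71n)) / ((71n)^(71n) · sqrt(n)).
lim = sqrt(2π·71)

Stirling: (71n)! ~ sqrt(2π·71n) · (71n/e)^(71n). Hence
  (71n)! · e^(71n) / (71n)^(71n) ~ sqrt(2π·71n).
Dividing by sqrt(n): sqrt(2π·71n) / sqrt(n) = sqrt(2π·71) · n^((1−1)/2), so the limit is sqrt(2π·71).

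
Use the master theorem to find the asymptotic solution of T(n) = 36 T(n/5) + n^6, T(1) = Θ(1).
T(n) = Θ(n^6)

log_5 36 ≈ 2.227. f(n) = n^6 dominates n^(log_5 36) since 6 > 2.227, and the regularity condition a·f(n/b) = 36·(n/5)^6 = (36/15625)·n^6 ≤ c·f(n) holds with c = 36/15625 ≈ 0.0023 < 1. So this is Case 3: T(n) = Θ(f(n)) = Θ(n^6).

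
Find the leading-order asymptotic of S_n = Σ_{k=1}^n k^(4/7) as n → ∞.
S_n ~ (7/11) · n^(11/7)

Integral comparison: Σ_{k=1}^n k^(4/7) = ∫_0^n x^(4/7) dx + O(n^(4/7)). The integral is n^(1 + 4/7) / (1 + 4/7) = n^((4+7)/7) / ((4+7)/7) = (7/11) · n^(11/7).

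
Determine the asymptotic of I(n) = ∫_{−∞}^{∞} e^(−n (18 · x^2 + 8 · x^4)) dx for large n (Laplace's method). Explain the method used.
I(n) ~ sqrt(π/(18n))

φ(x) = 18 · x^2 + 8 · x^4 has its unique global minimum at x* = 0 (since φ'(x) = 36x + 32x^3 = 0 only at x = 0 for real x with both coefficients positive, and φ → ∞ as |x| → ∞). At x* = 0, φ(0) = 0 and φ''(0) = 36. Laplace's method then gives
  I(n) ~ sqrt(2π / (n · φ''(0))) · e^(−n φ(0)) = sqrt(2π / (36n)) = sqrt(π/(18n)).
The 8 · x^4 term contributes only at subleading order (an O(1/n) relative correction).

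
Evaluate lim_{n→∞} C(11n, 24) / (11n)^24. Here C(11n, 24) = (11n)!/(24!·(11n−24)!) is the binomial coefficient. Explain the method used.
lim = 1/24! = 1/620448401733239439360000

With N = 11n → ∞: C(N, 24) / N^24 = [N(N−1)…(N−23)] / (24! · N^24) = (1/24!) · 1 · (1 − 1/(11n)) · … · (1 − 23/(11n)). Each factor → 1 as N → ∞, so the limit is 1/24! = 1/620448401733239439360000.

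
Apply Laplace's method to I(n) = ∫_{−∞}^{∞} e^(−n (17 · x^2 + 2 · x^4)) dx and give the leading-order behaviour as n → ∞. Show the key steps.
I(n) ~ sqrt(π/(17n))

φ(x) = 17 · x^2 + 2 · x^4 has its unique global minimum at x* = 0 (since φ'(x) = 34x + 8x^3 = 0 only at x = 0 for real x with both coefficients positive, and φ → ∞ as |x| → ∞). At x* = 0, φ(0) = 0 and φ''(0) = 34. Laplace's method then gives
  I(n) ~ sqrt(2π / (n · φ''(0))) · e^(−n φ(0)) = sqrt(2π / (34n)) = sqrt(π/(17n)).
The 2 · x^4 term contributes only at subleading order (an O(1/n) relative correction).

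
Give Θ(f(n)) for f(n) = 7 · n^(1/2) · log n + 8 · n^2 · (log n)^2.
f(n) ∈ Θ(n^2 · (log n)^2)

Compare the terms by growth order. For large n, n^a · (log n)^b dominates n^a' · (log n)^b' iff a > a', or (a = a' and b > b'). Ranking the 2 terms shows the dominant one is 8 · n^2 · (log n)^2. Hence f(n) ∈ Θ(n^2 · (log n)^2).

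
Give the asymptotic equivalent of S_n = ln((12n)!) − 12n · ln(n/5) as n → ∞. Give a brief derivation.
S_n ~ 12n · (ln 60 − 1) + O(ln n)

Stirling: ln((12n)!) = 12n ln(12n) − 12n + O(ln n).
  S_n = 12n ln(12n) − 12n − 12n ln(n/5) + O(ln n)
      = 12n ln(12n) − 12n ln n + 12n ln 5 − 12n + O(ln n)
      = 12n ln 12 + 12n ln 5 − 12n + O(ln n)
      = 12n (ln 60 − 1) + O(ln n).
Numerically ln(60) − 1 ≈ 3.0943.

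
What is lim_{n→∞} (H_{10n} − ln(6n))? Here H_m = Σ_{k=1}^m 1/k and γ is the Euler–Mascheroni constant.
lim = ln(5/3) + γ

By Euler-Maclaurin, H_m = ln m + γ + O(1/m). So
  H_{10n} − ln(6n) = ln(10n) + γ − ln(6n) + O(1/n)
                       = ln(10/6) + γ + O(1/n).
Hence the limit is ln(10/6) + γ (= ln(5/3)).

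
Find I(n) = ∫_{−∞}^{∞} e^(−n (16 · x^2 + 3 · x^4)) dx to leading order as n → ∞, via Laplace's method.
I(n) ~ sqrt(π/(16n))

φ(x) = 16 · x^2 + 3 · x^4 has its unique global minimum at x* = 0 (since φ'(x) = 32x + 12x^3 = 0 only at x = 0 for real x with both coefficients positive, and φ → ∞ as |x| → ∞). At x* = 0, φ(0) = 0 and φ''(0) = 32. Laplace's method then gives
  I(n) ~ sqrt(2π / (n · φ''(0))) · e^(−n φ(0)) = sqrt(2π / (32n)) = sqrt(π/(16n)).
The 3 · x^4 term contributes only at subleading order (an O(1/n) relative correction).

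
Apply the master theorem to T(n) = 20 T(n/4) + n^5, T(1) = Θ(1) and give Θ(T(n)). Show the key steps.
T(n) = Θ(n^5)

log_4 20 ≈ 2.161. f(n) = n^5 dominates n^(log_4 20) since 5 > 2.161, and the regularity condition a·f(n/b) = 20·(n/4)^5 = (20/1024)·n^5 ≤ c·f(n) holds with c = 20/1024 ≈ 0.0195 < 1. So this is Case 3: T(n) = Θ(f(n)) = Θ(n^5).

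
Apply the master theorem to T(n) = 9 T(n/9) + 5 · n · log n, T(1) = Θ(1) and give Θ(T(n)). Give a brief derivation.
T(n) = Θ(n · (log n)^2)

Here log_9 9 = 1 and f(n) = 5 · n · log n = Θ(n^(log_9 9) · (log n)^1). This is the extended Case 2 of the master theorem (f matches the critical exponent up to log factors), giving T(n) = Θ(n^(log_9 9) · (log n)^(1+1)) = Θ(n · (log n)^2).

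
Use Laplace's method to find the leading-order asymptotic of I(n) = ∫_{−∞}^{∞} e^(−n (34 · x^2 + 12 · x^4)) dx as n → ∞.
I(n) ~ sqrt(π/(34n))

φ(x) = 34 · x^2 + 12 · x^4 has its unique global minimum at x* = 0 (since φ'(x) = 68x + 48x^3 = 0 only at x = 0 for real x with both coefficients positive, and φ → ∞ as |x| → ∞). At x* = 0, φ(0) = 0 and φ''(0) = 68. Laplace's method then gives
  I(n) ~ sqrt(2π / (n · φ''(0))) · e^(−n φ(0)) = sqrt(2π / (68n)) = sqrt(π/(34n)).
The 12 · x^4 term contributes only at subleading order (an O(1/n) relative correction).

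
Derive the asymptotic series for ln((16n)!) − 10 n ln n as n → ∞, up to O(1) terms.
ln((16n)!) − 10 n ln n = 6 n ln n + 16(ln 16 − 1) n + (1/2) ln(2π·16n) + O(1/n)

Stirling: ln((16n)!) = 16n ln(16n) − 16n + (1/2) ln(2π·16n) + O(1/n).
Expand 16n ln(16n) = 16n (ln n + ln 16) = 16n ln n + 16n ln 16.
Subtract 10n ln n: leading term is (16 − 10) n ln n = 6 n ln n. The next term is 16n ln 16 − 16n = 16(ln 16 − 1) n. Then the (1/2) ln(2π·16n) correction.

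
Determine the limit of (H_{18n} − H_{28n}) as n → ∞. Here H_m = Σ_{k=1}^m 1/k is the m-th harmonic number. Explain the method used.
lim = ln(18/28) = ln(9/14)

Euler-Maclaurin gives H_m = ln m + γ + 1/(2m) + O(1/m^2). The γ and O(1/m) terms cancel in the difference:
  H_{18n} − H_{28n} = ln(18n) − ln(28n) + O(1/n) = ln(18/28) + O(1/n).
Hence the limit is ln(18/28) = ln(9/14).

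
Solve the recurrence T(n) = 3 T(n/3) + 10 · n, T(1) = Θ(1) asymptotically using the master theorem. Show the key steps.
T(n) = Θ(n log n)

log_3 3 = 1, and f(n) = 10 · n = Θ(n^(log_3 3)). This is Case 2 of the master theorem: T(n) = Θ(f(n) · log n) = Θ(n log n).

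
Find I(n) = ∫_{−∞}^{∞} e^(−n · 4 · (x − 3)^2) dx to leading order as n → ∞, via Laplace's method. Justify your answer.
I(n) = sqrt(π/(4n))

Here φ(x) = 4 · (x − 3)^2 has its unique minimum at x* = 3 with φ(x*) = 0 and φ''(x*) = 8. Laplace's method gives
  I(n) ~ e^(−n φ(x*)) · sqrt(2π / (n · φ''(x*))) = sqrt(2π / (8n)) = sqrt(π/(4n)).
This is exact: substituting u = (x − 3)·sqrt(4n) gives I(n) = (1/sqrt(4n)) ∫_{−∞}^{∞} e^(−u^2) du = sqrt(π/(4n)).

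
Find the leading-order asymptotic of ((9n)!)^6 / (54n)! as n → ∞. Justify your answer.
((9n)!)^6/(54n)! ~ ((2π·9n)^(5/2) / sqrt(6)) · 6^(−6·9n)  →  0

Write N = 9n. Stirling: N! ~ sqrt(2π N)(N/e)^N and (6N)! ~ sqrt(2π·6N)·(6N/e)^(6N).
  (N!)^6/(6N)! ~ (2π N)^(6/2) (N/e)^(6N) / [sqrt(2π·6N) (6N/e)^(6N)]
     = (2π N)^(6/2) / sqrt(2π·6N) · (N/(6N))^(6N)
     = (2π N)^((6−1)/2) / sqrt(6) · 6^(−6N).
Since 6^6 > 1, the factor 6^(−6N) decays exponentially, so the ratio → 0. Substituting N = 9n gives the stated form.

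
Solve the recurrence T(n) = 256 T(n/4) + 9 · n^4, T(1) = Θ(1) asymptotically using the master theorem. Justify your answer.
T(n) = Θ(n^4 log n)

log_4 256 = 4, and f(n) = 9 · n^4 = Θ(n^(log_4 256)). This is Case 2 of the master theorem: T(n) = Θ(f(n) · log n) = Θ(n^4 log n).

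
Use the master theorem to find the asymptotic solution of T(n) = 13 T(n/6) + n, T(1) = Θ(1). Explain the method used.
T(n) = Θ(n^(log_6 13))

Master theorem: compare f(n) = n to n^(log_6 13) where log_6 13 ≈ 1.432. Since 1 < log_6 13, we have f(n) = O(n^(log_6 13 − ε)) for some ε > 0 — Case 1. Hence T(n) = Θ(n^(log_6 13)).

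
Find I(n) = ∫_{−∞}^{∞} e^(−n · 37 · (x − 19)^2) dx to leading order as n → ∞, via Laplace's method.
I(n) = sqrt(π/(37n))

Here φ(x) = 37 · (x − 19)^2 has its unique minimum at x* = 19 with φ(x*) = 0 and φ''(x*) = 74. Laplace's method gives
  I(n) ~ e^(−n φ(x*)) · sqrt(2π / (n · φ''(x*))) = sqrt(2π / (74n)) = sqrt(π/(37n)).
This is exact: substituting u = (x − 19)·sqrt(37n) gives I(n) = (1/sqrt(37n)) ∫_{−∞}^{∞} e^(−u^2) du = sqrt(π/(37n)).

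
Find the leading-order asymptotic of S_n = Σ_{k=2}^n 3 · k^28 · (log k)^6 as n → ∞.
S_n ~ 3 · n^29 · (log n)^6 / 29

By integral comparison, S_n = ∫_1^n 3 · x^28 · (log x)^6 dx + O(n^28 · (log n)^6). For the integral, the leading term of ∫_1^n x^28 (log x)^6 dx is n^29/29 · (log n)^6 (by repeated integration by parts; each step lowers the log-exponent and produces a relatively O(1/log n) correction). Hence S_n ~ 3 · n^29 · (log n)^6 / 29.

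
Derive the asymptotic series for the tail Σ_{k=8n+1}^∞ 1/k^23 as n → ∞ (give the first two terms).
Σ_{k>8n} 1/k^23 = 1/(22 · (8n)^22) − 1/(2 · (8n)^23) + O(1/(8n)^24)

Compare to the integral: ∫_{8n}^∞ x^(−23) dx = [−x^(−22)/22]_{8n}^∞ = 1/((23−1)·(8n)^22). The Euler-Maclaurin correction adds −f(8n)/2 = −1/(2·(8n)^23). Euler-Maclaurin then gives
  Σ_{k>8n} 1/k^23 = ∫_{8n}^∞ dx/x^23 − 1/(2·(8n)^23) + O(1/(8n)^24).
(Equivalently this is ζ(23) − Σ_{k≤8n} 1/k^23.)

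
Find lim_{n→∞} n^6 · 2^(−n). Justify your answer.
lim = 0

Exponentials with base > 1 dominate every fixed polynomial: for any fixed c, n^c / 2^n → 0 as n → ∞ (e.g. by the ratio test, or by writing 2^n = e^(n ln 2) and noting e^(n ln 2) / n^c → ∞). Hence n^6 · 2^(−n) = n^6 / 2^n → 0.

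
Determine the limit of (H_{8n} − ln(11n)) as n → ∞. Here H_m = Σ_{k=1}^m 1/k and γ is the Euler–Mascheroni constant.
lim = ln(8/11) + γ

By Euler-Maclaurin, H_m = ln m + γ + O(1/m). So
  H_{8n} − ln(11n) = ln(8n) + γ − ln(11n) + O(1/n)
                       = ln(8/11) + γ + O(1/n).
Hence the limit is ln(8/11) + γ.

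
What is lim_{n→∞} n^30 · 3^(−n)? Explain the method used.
lim = 0

Exponentials with base > 1 dominate every fixed polynomial: for any fixed c, n^c / 3^n → 0 as n → ∞ (e.g. by the ratio test, or by writing 3^n = e^(n ln 3) and noting e^(n ln 3) / n^c → ∞). Hence n^30 · 3^(−n) = n^30 / 3^n → 0.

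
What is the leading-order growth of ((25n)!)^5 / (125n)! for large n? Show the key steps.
((25n)!)^5/(125n)! ~ ((2π·25n)^(4/2) / sqrt(5)) · 5^(−5·25n)  →  0

Write N = 25n. Stirling: N! ~ sqrt(2π N)(N/e)^N and (5N)! ~ sqrt(2π·5N)·(5N/e)^(5N).
  (N!)^5/(5N)! ~ (2π N)^(5/2) (N/e)^(5N) / [sqrt(2π·5N) (5N/e)^(5N)]
     = (2π N)^(5/2) / sqrt(2π·5N) · (N/(5N))^(5N)
     = (2π N)^((5−1)/2) / sqrt(5) · 5^(−5N).
Since 5^5 > 1, the factor 5^(−5N) decays exponentially, so the ratio → 0. Substituting N = 25n gives the stated form.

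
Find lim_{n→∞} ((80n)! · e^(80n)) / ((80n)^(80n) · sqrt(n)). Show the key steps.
lim = sqrt(2π·80)

Stirling: (80n)! ~ sqrt(2π·80n) · (80n/e)^(80n). Hence
  (80n)! · e^(80n) / (80n)^(80n) ~ sqrt(2π·80n).
Dividing by sqrt(n): sqrt(2π·80n) / sqrt(n) = sqrt(2π·80) · n^((1−1)/2), so the limit is sqrt(2π·80).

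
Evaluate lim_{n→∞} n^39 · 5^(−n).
lim = 0

Exponentials with base > 1 dominate every fixed polynomial: for any fixed c, n^c / 5^n → 0 as n → ∞ (e.g. by the ratio test, or by writing 5^n = e^(n ln 5) and noting e^(n ln 5) / n^c → ∞). Hence n^39 · 5^(−n) = n^39 / 5^n → 0.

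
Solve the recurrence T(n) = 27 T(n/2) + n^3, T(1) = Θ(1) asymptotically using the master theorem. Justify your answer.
T(n) = Θ(n^(log_2 27))

Master theorem: compare f(n) = n^3 to n^(log_2 27) where log_2 27 ≈ 4.755. Since 3 < log_2 27, we have f(n) = O(n^(log_2 27 − ε)) for some ε > 0 — Case 1. Hence T(n) = Θ(n^(log_2 27)).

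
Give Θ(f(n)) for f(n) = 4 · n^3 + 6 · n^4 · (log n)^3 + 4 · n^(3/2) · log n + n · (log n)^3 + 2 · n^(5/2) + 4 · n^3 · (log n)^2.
f(n) ∈ Θ(n^4 · (log n)^3)

Compare the terms by growth order. For large n, n^a · (log n)^b dominates n^a' · (log n)^b' iff a > a', or (a = a' and b > b'). Ranking the 6 terms shows the dominant one is 6 · n^4 · (log n)^3. Hence f(n) ∈ Θ(n^4 · (log n)^3).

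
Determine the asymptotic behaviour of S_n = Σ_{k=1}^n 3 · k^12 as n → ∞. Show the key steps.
S_n ~ 3 · n^13 / 13

By integral comparison (Euler-Maclaurin), Σ_{k=1}^n 3 · k^12 = 3 · ∫_0^n x^12 dx + O(n^12) = 3 · n^13/13 + O(n^12). (Equivalently, Faulhaber's formula gives the same leading term.)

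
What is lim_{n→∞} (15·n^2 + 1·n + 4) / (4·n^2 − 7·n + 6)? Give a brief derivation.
lim = 15/4

For large n the leading n^2 terms dominate both numerator and denominator. Dividing top and bottom by n^2, every other term tends to 0, leaving 15/4.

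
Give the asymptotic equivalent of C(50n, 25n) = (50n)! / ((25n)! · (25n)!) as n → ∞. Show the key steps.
C(50n, 25n) ~ (4)^(25n) · sqrt(1/(π·25n))

Write N = 25n. Apply Stirling to each factorial:
  (2N)! ~ sqrt(2π·2N) · (2N/e)^(2N),
  N! ~ sqrt(2π N) · (N/e)^N,
  (1N)! ~ sqrt(2π·1N) · (1N/e)^(1N).
The exponential factors combine to (2N)^(2N) / (N^N · (1N)^(1N)) = 2^(2N)/1^(1N) = (2^2/1^1)^N = (4)^N.
The square-root prefactors combine to sqrt(2π·2N) / (sqrt(2π N)·sqrt(2π·1N)) = sqrt(2 / (2π·1·N)) = sqrt(1/(π·25n)).
Substituting N = 25n: C(50n, 25n) ~ (4)^(25n) · sqrt(1/(π·25n)).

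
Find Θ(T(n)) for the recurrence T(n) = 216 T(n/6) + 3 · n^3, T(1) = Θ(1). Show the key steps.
T(n) = Θ(n^3 log n)

log_6 216 = 3, and f(n) = 3 · n^3 = Θ(n^(log_6 216)). This is Case 2 of the master theorem: T(n) = Θ(f(n) · log n) = Θ(n^3 log n).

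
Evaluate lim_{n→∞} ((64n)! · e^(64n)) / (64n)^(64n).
lim = ∞

Stirling: (64n)! ~ sqrt(2π·64n) · (64n/e)^(64n). Hence
  (64n)! · e^(64n) / (64n)^(64n) ~ sqrt(2π·64n) = sqrt(2π·64) · sqrt(n) → ∞.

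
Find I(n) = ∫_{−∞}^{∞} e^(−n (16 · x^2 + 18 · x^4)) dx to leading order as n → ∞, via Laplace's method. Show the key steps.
I(n) ~ sqrt(π/(16n))

φ(x) = 16 · x^2 + 18 · x^4 has its unique global minimum at x* = 0 (since φ'(x) = 32x + 72x^3 = 0 only at x = 0 for real x with both coefficients positive, and φ → ∞ as |x| → ∞). At x* = 0, φ(0) = 0 and φ''(0) = 32. Laplace's method then gives
  I(n) ~ sqrt(2π / (n · φ''(0))) · e^(−n φ(0)) = sqrt(2π / (32n)) = sqrt(π/(16n)).
The 18 · x^4 term contributes only at subleading order (an O(1/n) relative correction).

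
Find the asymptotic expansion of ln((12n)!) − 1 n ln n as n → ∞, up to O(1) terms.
ln((12n)!) − 1 n ln n = 11 n ln n + 12(ln 12 − 1) n + (1/2) ln(2π·12n) + O(1/n)

Stirling: ln((12n)!) = 12n ln(12n) − 12n + (1/2) ln(2π·12n) + O(1/n).
Expand 12n ln(12n) = 12n (ln n + ln 12) = 12n ln n + 12n ln 12.
Subtract 1n ln n: leading term is (12 − 1) n ln n = 11 n ln n. The next term is 12n ln 12 − 12n = 12(ln 12 − 1) n. Then the (1/2) ln(2π·12n) correction.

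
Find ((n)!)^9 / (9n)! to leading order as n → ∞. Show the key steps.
((n)!)^9/(9n)! ~ ((2π·n)^(8/2) / 3) · 9^(−9·n)  →  0

Write N = n. Stirling: N! ~ sqrt(2π N)(N/e)^N and (9N)! ~ sqrt(2π·9N)·(9N/e)^(9N).
  (N!)^9/(9N)! ~ (2π N)^(9/2) (N/e)^(9N) / [sqrt(2π·9N) (9N/e)^(9N)]
     = (2π N)^(9/2) / sqrt(2π·9N) · (N/(9N))^(9N)
     = (2π N)^((9−1)/2) / 3 · 9^(−9N).
Since 9^9 > 1, the factor 9^(−9N) decays exponentially, so the ratio → 0. Substituting N = n gives the stated form.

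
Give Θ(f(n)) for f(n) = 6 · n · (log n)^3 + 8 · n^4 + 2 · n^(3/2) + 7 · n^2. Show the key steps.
f(n) ∈ Θ(n^4)

Compare the terms by growth order. For large n, n^a · (log n)^b dominates n^a' · (log n)^b' iff a > a', or (a = a' and b > b'). Ranking the 4 terms shows the dominant one is 8 · n^4. Hence f(n) ∈ Θ(n^4).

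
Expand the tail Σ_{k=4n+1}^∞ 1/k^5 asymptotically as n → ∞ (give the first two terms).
Σ_{k>4n} 1/k^5 = 1/(4 · (4n)^4) − 1/(2 · (4n)^5) + O(1/(4n)^6)

Compare to the integral: ∫_{4n}^∞ x^(−5) dx = [−x^(−4)/4]_{4n}^∞ = 1/((5−1)·(4n)^4). The Euler-Maclaurin correction adds −f(4n)/2 = −1/(2·(4n)^5). Euler-Maclaurin then gives
  Σ_{k>4n} 1/k^5 = ∫_{4n}^∞ dx/x^5 − 1/(2·(4n)^5) + O(1/(4n)^6).
(Equivalently this is ζ(5) − Σ_{k≤4n} 1/k^5.)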